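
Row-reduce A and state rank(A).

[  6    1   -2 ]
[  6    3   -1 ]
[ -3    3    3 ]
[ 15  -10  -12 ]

rank(A) = 3

Row reduction:
R2 <- R2 - (1)*R1:  [ 0  2  1 ]
R3 <- R3 - (-1/2)*R1:  [   0  7/2    2 ]
R4 <- R4 - (5/2)*R1:  [     0  -25/2     -7 ]
R3 <- R3 - (7/4)*R2:  [   0    0  1/4 ]
R4 <- R4 - (-25/4)*R2:  [    0     0  -3/4 ]
R4 <- R4 - (-3)*R3:  [ 0  0  0 ]
Row echelon form:
[ 6  1   -2 ]
[ 0  2    1 ]
[ 0  0  1/4 ]
[ 0  0    0 ]
Nonzero rows / pivot columns: 3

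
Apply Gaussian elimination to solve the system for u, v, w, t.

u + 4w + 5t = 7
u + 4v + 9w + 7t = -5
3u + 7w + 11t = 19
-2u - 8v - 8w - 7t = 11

Forward elimination on [A|b]:
R2 <- R2 - (1)*R1:  [   0    4    5    2  -12 ]
R3 <- R3 - (3)*R1:  [  0   0  -5  -4  -2 ]
R4 <- R4 - (-2)*R1:  [  0  -8   0   3  25 ]
R4 <- R4 - (-2)*R2:  [  0   0  10   7   1 ]
R4 <- R4 - (-2)*R3:  [  0   0   0  -1  -3 ]
Row echelon form:
[ 1  0   4   5  |    7 ]
[ 0  4   5   2  |  -12 ]
[ 0  0  -5  -4  |   -2 ]
[ 0  0   0  -1  |   -3 ]
Back-substitution:
t = (-3) / -1 = 3
w = (-2 - (-4)*(3)) / -5 = -2
v = (-12 - (5)*(-2) - (2)*(3)) / 4 = -2
u = (7 - (4)*(-2) - (5)*(3)) / 1 = 0

(0, -2, -2, 3)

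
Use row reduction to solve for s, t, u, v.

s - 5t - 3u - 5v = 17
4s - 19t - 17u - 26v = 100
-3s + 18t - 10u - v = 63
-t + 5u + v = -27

Forward elimination on [A|b]:
R2 <- R2 - (4)*R1:  [  0   1  -5  -6  32 ]
R3 <- R3 - (-3)*R1:  [   0    3  -19  -16  114 ]
R3 <- R3 - (3)*R2:  [  0   0  -4   2  18 ]
R4 <- R4 - (-1)*R2:  [  0   0   0  -5   5 ]
Row echelon form:
[ 1  -5  -3  -5  |  17 ]
[ 0   1  -5  -6  |  32 ]
[ 0   0  -4   2  |  18 ]
[ 0   0   0  -5  |   5 ]
Back-substitution:
v = (5) / -5 = -1
u = (18 - (2)*(-1)) / -4 = -5
t = (32 - (-5)*(-5) - (-6)*(-1)) / 1 = 1
s = (17 - (-5)*(1) - (-3)*(-5) - (-5)*(-1)) / 1 = 2

(2, 1, -5, -1)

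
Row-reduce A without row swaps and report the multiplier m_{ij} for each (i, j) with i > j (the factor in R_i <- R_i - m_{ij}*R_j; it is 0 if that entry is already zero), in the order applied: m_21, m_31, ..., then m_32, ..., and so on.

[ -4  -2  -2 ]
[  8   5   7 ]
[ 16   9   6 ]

Forward elimination:
R2 <- R2 - (-2)*R1:  [ 0  1  3 ]
R3 <- R3 - (-4)*R1:  [  0   1  -2 ]
R3 <- R3 - (1)*R2:  [  0   0  -5 ]
Multipliers (in order of application): m_{21} = -2, m_{31} = -4, m_{32} = 1

multipliers: -2, -4, 1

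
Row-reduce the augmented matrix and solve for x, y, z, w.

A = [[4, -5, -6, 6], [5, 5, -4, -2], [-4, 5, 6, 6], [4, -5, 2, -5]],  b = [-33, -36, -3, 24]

Forward elimination on [A|b]:
R2 <- R2 - (5/4)*R1:  [     0   45/4    7/2  -19/2   21/4 ]
R3 <- R3 - (-1)*R1:  [   0    0    0   12  -36 ]
R4 <- R4 - (1)*R1:  [   0    0    8  -11   57 ]
R3 <-> R4   (pivot in column 3 was zero)
[ 4    -5   -6      6   -33 ]
[ 0  45/4  7/2  -19/2  21/4 ]
[ 0     0    8    -11    57 ]
[ 0     0    0     12   -36 ]
Row echelon form:
[ 4    -5   -6      6  |   -33 ]
[ 0  45/4  7/2  -19/2  |  21/4 ]
[ 0     0    8    -11  |    57 ]
[ 0     0    0     12  |   -36 ]
Back-substitution:
w = (-36) / 12 = -3
z = (57 - (-11)*(-3)) / 8 = 3
y = (21/4 - (7/2)*(3) - (-19/2)*(-3)) / (45/4) = -3
x = (-33 - (-5)*(-3) - (-6)*(3) - (6)*(-3)) / 4 = -3

(-3, -3, 3, -3)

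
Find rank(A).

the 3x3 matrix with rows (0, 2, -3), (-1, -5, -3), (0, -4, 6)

rank(A) = 2

Row reduction:
R1 <-> R2   (pivot in column 1 was zero)
[ -1  -5  -3 ]
[  0   2  -3 ]
[  0  -4   6 ]
R3 <- R3 - (-2)*R2:  [ 0  0  0 ]
Row echelon form:
[ -1  -5  -3 ]
[  0   2  -3 ]
[  0   0   0 ]
Nonzero rows / pivot columns: 2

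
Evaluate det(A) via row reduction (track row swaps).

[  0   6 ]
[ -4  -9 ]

det(A) = 24

Forward elimination:
R1 <-> R2   (pivot in column 1 was zero)
[ -4  -9 ]
[  0   6 ]
Upper-triangular form:
[ -4  -9 ]
[  0   6 ]
det(A) = (-1)^1 * (-4) * (6) = 24  (1 row swap -> sign -1)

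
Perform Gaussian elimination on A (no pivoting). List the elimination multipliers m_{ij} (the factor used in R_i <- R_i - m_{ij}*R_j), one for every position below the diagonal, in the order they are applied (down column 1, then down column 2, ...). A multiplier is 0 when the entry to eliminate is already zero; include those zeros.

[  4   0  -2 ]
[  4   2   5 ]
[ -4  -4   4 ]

Forward elimination:
R2 <- R2 - (1)*R1:  [ 0  2  7 ]
R3 <- R3 - (-1)*R1:  [  0  -4   2 ]
R3 <- R3 - (-2)*R2:  [  0   0  16 ]
Multipliers (in order of application): m_{21} = 1, m_{31} = -1, m_{32} = -2

multipliers: 1, -1, -2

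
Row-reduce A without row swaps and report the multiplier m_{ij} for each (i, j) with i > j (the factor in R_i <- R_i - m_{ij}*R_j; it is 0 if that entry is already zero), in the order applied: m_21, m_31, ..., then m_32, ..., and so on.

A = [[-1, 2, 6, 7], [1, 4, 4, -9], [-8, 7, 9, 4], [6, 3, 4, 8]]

Forward elimination:
R2 <- R2 - (-1)*R1:  [  0   6  10  -2 ]
R3 <- R3 - (8)*R1:  [   0   -9  -39  -52 ]
R4 <- R4 - (-6)*R1:  [  0  15  40  50 ]
R3 <- R3 - (-3/2)*R2:  [   0    0  -24  -55 ]
R4 <- R4 - (5/2)*R2:  [  0   0  15  55 ]
R4 <- R4 - (-5/8)*R3:  [     0      0      0  165/8 ]
Multipliers (in order of application): m_{21} = -1, m_{31} = 8, m_{41} = -6, m_{32} = -3/2, m_{42} = 5/2, m_{43} = -5/8

multipliers: -1, 8, -6, -3/2, 5/2, -5/8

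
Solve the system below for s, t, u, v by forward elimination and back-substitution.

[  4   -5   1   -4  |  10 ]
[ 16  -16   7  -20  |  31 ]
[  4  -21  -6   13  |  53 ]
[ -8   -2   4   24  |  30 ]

(3, -1, 1, 2)

Forward elimination on [A|b]:
R2 <- R2 - (4)*R1:  [  0   4   3  -4  -9 ]
R3 <- R3 - (1)*R1:  [   0  -16   -7   17   43 ]
R4 <- R4 - (-2)*R1:  [   0  -12    6   16   50 ]
R3 <- R3 - (-4)*R2:  [ 0  0  5  1  7 ]
R4 <- R4 - (-3)*R2:  [  0   0  15   4  23 ]
R4 <- R4 - (3)*R3:  [ 0  0  0  1  2 ]
Row echelon form:
[ 4  -5  1  -4  |  10 ]
[ 0   4  3  -4  |  -9 ]
[ 0   0  5   1  |   7 ]
[ 0   0  0   1  |   2 ]
Back-substitution:
v = (2) / 1 = 2
u = (7 - (1)*(2)) / 5 = 1
t = (-9 - (3)*(1) - (-4)*(2)) / 4 = -1
s = (10 - (-5)*(-1) - (1)*(1) - (-4)*(2)) / 4 = 3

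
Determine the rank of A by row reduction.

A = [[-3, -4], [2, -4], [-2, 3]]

rank(A) = 2

Row reduction:
R2 <- R2 - (-2/3)*R1:  [     0  -20/3 ]
R3 <- R3 - (2/3)*R1:  [    0  17/3 ]
R3 <- R3 - (-17/20)*R2:  [ 0  0 ]
Row echelon form:
[ -3     -4 ]
[  0  -20/3 ]
[  0      0 ]
Nonzero rows / pivot columns: 2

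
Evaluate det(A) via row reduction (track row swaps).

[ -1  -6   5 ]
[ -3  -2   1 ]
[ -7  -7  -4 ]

Forward elimination:
R2 <- R2 - (3)*R1:  [   0   16  -14 ]
R3 <- R3 - (7)*R1:  [   0   35  -39 ]
R3 <- R3 - (35/16)*R2:  [     0      0  -67/8 ]
Upper-triangular form:
[ -1  -6      5 ]
[  0  16    -14 ]
[  0   0  -67/8 ]
det(A) = (-1)^0 * (-1) * (16) * (-67/8) = 134  (0 row swaps -> sign +1)

det(A) = 134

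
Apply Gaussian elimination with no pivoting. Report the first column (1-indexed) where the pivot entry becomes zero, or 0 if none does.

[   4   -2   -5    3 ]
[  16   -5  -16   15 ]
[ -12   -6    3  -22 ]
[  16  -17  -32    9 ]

Naive forward elimination:
R2 <- R2 - (4)*R1:  [ 0  3  4  3 ]
R3 <- R3 - (-3)*R1:  [   0  -12  -12  -13 ]
R4 <- R4 - (4)*R1:  [   0   -9  -12   -3 ]
R3 <- R3 - (-4)*R2:  [  0   0   4  -1 ]
R4 <- R4 - (-3)*R2:  [ 0  0  0  6 ]
All pivots nonzero; naive elimination completes without hitting a zero pivot.

first zero-pivot column = 0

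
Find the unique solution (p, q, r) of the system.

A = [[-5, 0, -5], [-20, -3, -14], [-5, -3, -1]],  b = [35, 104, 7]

(-3, 4, -4)

Forward elimination on [A|b]:
R2 <- R2 - (4)*R1:  [   0   -3    6  -36 ]
R3 <- R3 - (1)*R1:  [   0   -3    4  -28 ]
R3 <- R3 - (1)*R2:  [  0   0  -2   8 ]
Row echelon form:
[ -5   0  -5  |   35 ]
[  0  -3   6  |  -36 ]
[  0   0  -2  |    8 ]
Back-substitution:
r = (8) / -2 = -4
q = (-36 - (6)*(-4)) / -3 = 4
p = (35 - (-5)*(-4)) / -5 = -3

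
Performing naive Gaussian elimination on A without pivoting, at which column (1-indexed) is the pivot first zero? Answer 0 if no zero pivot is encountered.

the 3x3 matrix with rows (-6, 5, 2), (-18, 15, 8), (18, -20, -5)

first zero-pivot column = 2

Naive forward elimination:
R2 <- R2 - (3)*R1:  [ 0  0  2 ]
R3 <- R3 - (-3)*R1:  [  0  -5   1 ]
Matrix at this point:
[ -6   5  2 ]
[  0   0  2 ]
[  0  -5  1 ]
Pivot entry (2,2) is zero but row 3 has -5 in column 2 -> naive elimination stops; a row interchange (e.g. R2 <-> R3) would be required here.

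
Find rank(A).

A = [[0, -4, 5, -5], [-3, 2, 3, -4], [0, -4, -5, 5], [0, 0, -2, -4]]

rank(A) = 4

Row reduction:
R1 <-> R2   (pivot in column 1 was zero)
[ -3   2   3  -4 ]
[  0  -4   5  -5 ]
[  0  -4  -5   5 ]
[  0   0  -2  -4 ]
R3 <- R3 - (1)*R2:  [   0    0  -10   10 ]
R4 <- R4 - (1/5)*R3:  [  0   0   0  -6 ]
Row echelon form:
[ -3   2    3  -4 ]
[  0  -4    5  -5 ]
[  0   0  -10  10 ]
[  0   0    0  -6 ]
Nonzero rows / pivot columns: 4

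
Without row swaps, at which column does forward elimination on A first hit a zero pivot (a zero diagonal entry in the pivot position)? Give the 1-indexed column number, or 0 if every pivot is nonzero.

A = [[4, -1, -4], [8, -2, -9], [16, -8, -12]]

first zero-pivot column = 2

Naive forward elimination:
R2 <- R2 - (2)*R1:  [  0   0  -1 ]
R3 <- R3 - (4)*R1:  [  0  -4   4 ]
Matrix at this point:
[ 4  -1  -4 ]
[ 0   0  -1 ]
[ 0  -4   4 ]
Pivot entry (2,2) is zero but row 3 has -4 in column 2 -> naive elimination stops; a row interchange (e.g. R2 <-> R3) would be required here.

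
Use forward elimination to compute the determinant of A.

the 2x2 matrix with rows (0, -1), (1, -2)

Forward elimination:
R1 <-> R2   (pivot in column 1 was zero)
[ 1  -2 ]
[ 0  -1 ]
Upper-triangular form:
[ 1  -2 ]
[ 0  -1 ]
det(A) = (-1)^1 * (1) * (-1) = 1  (1 row swap -> sign -1)

det(A) = 1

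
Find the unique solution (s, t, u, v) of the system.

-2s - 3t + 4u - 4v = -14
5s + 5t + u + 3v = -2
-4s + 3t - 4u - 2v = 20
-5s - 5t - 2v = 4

(-4, 2, -1, 3)

Forward elimination on [A|b]:
R2 <- R2 - (-5/2)*R1:  [    0  -5/2    11    -7   -37 ]
R3 <- R3 - (2)*R1:  [   0    9  -12    6   48 ]
R4 <- R4 - (5/2)*R1:  [   0  5/2  -10    8   39 ]
R3 <- R3 - (-18/5)*R2:  [      0       0   138/5   -96/5  -426/5 ]
R4 <- R4 - (-1)*R2:  [ 0  0  1  1  2 ]
R4 <- R4 - (5/138)*R3:  [      0       0       0   39/23  117/23 ]
Row echelon form:
[ -2    -3      4     -4  |     -14 ]
[  0  -5/2     11     -7  |     -37 ]
[  0     0  138/5  -96/5  |  -426/5 ]
[  0     0      0  39/23  |  117/23 ]
Back-substitution:
v = (117/23) / (39/23) = 3
u = (-426/5 - (-96/5)*(3)) / (138/5) = -1
t = (-37 - (11)*(-1) - (-7)*(3)) / (-5/2) = 2
s = (-14 - (-3)*(2) - (4)*(-1) - (-4)*(3)) / -2 = -4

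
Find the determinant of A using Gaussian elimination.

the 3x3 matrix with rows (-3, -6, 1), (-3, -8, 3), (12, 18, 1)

det(A) = -6

Forward elimination:
R2 <- R2 - (1)*R1:  [  0  -2   2 ]
R3 <- R3 - (-4)*R1:  [  0  -6   5 ]
R3 <- R3 - (3)*R2:  [  0   0  -1 ]
Upper-triangular form:
[ -3  -6   1 ]
[  0  -2   2 ]
[  0   0  -1 ]
det(A) = (-1)^0 * (-3) * (-2) * (-1) = -6  (0 row swaps -> sign +1)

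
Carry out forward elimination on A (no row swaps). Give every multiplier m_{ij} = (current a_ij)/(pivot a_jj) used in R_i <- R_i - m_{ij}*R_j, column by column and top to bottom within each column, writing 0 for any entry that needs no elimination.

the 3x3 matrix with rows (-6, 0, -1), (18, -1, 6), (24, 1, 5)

multipliers: -3, -4, -1

Forward elimination:
R2 <- R2 - (-3)*R1:  [  0  -1   3 ]
R3 <- R3 - (-4)*R1:  [ 0  1  1 ]
R3 <- R3 - (-1)*R2:  [ 0  0  4 ]
Multipliers (in order of application): m_{21} = -3, m_{31} = -4, m_{32} = -1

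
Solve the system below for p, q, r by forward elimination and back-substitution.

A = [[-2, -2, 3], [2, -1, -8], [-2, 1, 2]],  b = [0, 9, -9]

(3, -3, 0)

Forward elimination on [A|b]:
R2 <- R2 - (-1)*R1:  [  0  -3  -5   9 ]
R3 <- R3 - (1)*R1:  [  0   3  -1  -9 ]
R3 <- R3 - (-1)*R2:  [  0   0  -6   0 ]
Row echelon form:
[ -2  -2   3  |  0 ]
[  0  -3  -5  |  9 ]
[  0   0  -6  |  0 ]
Back-substitution:
r = (0) / -6 = 0
q = (9 - (-5)*(0)) / -3 = -3
p = (0 - (-2)*(-3) - (3)*(0)) / -2 = 3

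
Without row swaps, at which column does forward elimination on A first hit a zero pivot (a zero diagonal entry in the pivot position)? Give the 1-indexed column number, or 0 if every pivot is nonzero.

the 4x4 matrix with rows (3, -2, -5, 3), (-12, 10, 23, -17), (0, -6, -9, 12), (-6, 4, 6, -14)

first zero-pivot column = 3

Naive forward elimination:
R2 <- R2 - (-4)*R1:  [  0   2   3  -5 ]
R4 <- R4 - (-2)*R1:  [  0   0  -4  -8 ]
R3 <- R3 - (-3)*R2:  [  0   0   0  -3 ]
Matrix at this point:
[ 3  -2  -5   3 ]
[ 0   2   3  -5 ]
[ 0   0   0  -3 ]
[ 0   0  -4  -8 ]
Pivot entry (3,3) is zero but row 4 has -4 in column 3 -> naive elimination stops; a row interchange (e.g. R3 <-> R4) would be required here.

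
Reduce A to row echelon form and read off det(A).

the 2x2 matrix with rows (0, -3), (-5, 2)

Forward elimination:
R1 <-> R2   (pivot in column 1 was zero)
[ -5   2 ]
[  0  -3 ]
Upper-triangular form:
[ -5   2 ]
[  0  -3 ]
det(A) = (-1)^1 * (-5) * (-3) = -15  (1 row swap -> sign -1)

det(A) = -15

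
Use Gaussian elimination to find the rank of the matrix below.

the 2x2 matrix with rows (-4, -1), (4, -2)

Row reduction:
R2 <- R2 - (-1)*R1:  [  0  -3 ]
Row echelon form:
[ -4  -1 ]
[  0  -3 ]
Nonzero rows / pivot columns: 2

rank(A) = 2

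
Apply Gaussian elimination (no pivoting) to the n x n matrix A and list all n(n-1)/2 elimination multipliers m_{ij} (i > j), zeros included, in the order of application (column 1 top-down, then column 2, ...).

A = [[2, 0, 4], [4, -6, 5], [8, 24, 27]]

Forward elimination:
R2 <- R2 - (2)*R1:  [  0  -6  -3 ]
R3 <- R3 - (4)*R1:  [  0  24  11 ]
R3 <- R3 - (-4)*R2:  [  0   0  -1 ]
Multipliers (in order of application): m_{21} = 2, m_{31} = 4, m_{32} = -4

multipliers: 2, 4, -4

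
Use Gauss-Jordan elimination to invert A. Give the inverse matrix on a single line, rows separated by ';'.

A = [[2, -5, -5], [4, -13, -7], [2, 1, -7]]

inverse = [-49/12 5/3 5/4; -7/12 1/6 1/4; -5/4 1/2 1/4]

Gauss-Jordan on [A | I]:
R1 <- (1/2)*R1:  [    1  -5/2  -5/2  |   1/2     0     0 ]
R2 <- R2 - (4)*R1:  [  0  -3   3  |  -2   1   0 ]
R3 <- R3 - (2)*R1:  [  0   6  -2  |  -1   0   1 ]
R2 <- (1/-3)*R2:  [    0     1    -1  |   2/3  -1/3     0 ]
R1 <- R1 - (-5/2)*R2:  [    1     0    -5  |  13/6  -5/6     0 ]
R3 <- R3 - (6)*R2:  [  0   0   4  |  -5   2   1 ]
R3 <- (1/4)*R3:  [    0     0     1  |  -5/4   1/2   1/4 ]
R1 <- R1 - (-5)*R3:  [      1       0       0  |  -49/12     5/3     5/4 ]
R2 <- R2 - (-1)*R3:  [     0      1      0  |  -7/12    1/6    1/4 ]
Right block of [I | A^{-1}] is the inverse:
[ -49/12  5/3  5/4 ]
[  -7/12  1/6  1/4 ]
[   -5/4  1/2  1/4 ]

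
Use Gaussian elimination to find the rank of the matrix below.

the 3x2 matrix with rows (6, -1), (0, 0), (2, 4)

Row reduction:
R3 <- R3 - (1/3)*R1:  [    0  13/3 ]
R2 <-> R3   (pivot in column 2 was zero)
[ 6    -1 ]
[ 0  13/3 ]
[ 0     0 ]
Row echelon form:
[ 6    -1 ]
[ 0  13/3 ]
[ 0     0 ]
Nonzero rows / pivot columns: 2

rank(A) = 2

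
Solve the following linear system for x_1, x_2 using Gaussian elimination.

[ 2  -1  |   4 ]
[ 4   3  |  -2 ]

Forward elimination on [A|b]:
R2 <- R2 - (2)*R1:  [   0    5  -10 ]
Row echelon form:
[ 2  -1  |    4 ]
[ 0   5  |  -10 ]
Back-substitution:
x_2 = (-10) / 5 = -2
x_1 = (4 - (-1)*(-2)) / 2 = 1

(1, -2)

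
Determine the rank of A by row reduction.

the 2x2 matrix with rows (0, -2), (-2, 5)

rank(A) = 2

Row reduction:
R1 <-> R2   (pivot in column 1 was zero)
[ -2   5 ]
[  0  -2 ]
Row echelon form:
[ -2   5 ]
[  0  -2 ]
Nonzero rows / pivot columns: 2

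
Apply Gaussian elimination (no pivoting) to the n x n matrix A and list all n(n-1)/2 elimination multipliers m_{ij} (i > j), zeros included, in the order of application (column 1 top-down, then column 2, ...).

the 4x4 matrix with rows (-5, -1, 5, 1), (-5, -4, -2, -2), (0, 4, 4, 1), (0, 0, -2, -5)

multipliers: 1, 0, 0, -4/3, 0, 3/8

Forward elimination:
R2 <- R2 - (1)*R1:  [  0  -3  -7  -3 ]
R3: entry in column 1 is already 0 -> m_{31} = 0 (no row operation needed)
R4: entry in column 1 is already 0 -> m_{41} = 0 (no row operation needed)
R3 <- R3 - (-4/3)*R2:  [     0      0  -16/3     -3 ]
R4: entry in column 2 is already 0 -> m_{42} = 0 (no row operation needed)
R4 <- R4 - (3/8)*R3:  [     0      0      0  -31/8 ]
Multipliers (in order of application): m_{21} = 1, m_{31} = 0, m_{41} = 0, m_{32} = -4/3, m_{42} = 0, m_{43} = 3/8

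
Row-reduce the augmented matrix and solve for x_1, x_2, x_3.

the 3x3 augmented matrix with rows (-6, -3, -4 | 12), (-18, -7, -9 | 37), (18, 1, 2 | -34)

(-2, -4, 3)

Forward elimination on [A|b]:
R2 <- R2 - (3)*R1:  [ 0  2  3  1 ]
R3 <- R3 - (-3)*R1:  [   0   -8  -10    2 ]
R3 <- R3 - (-4)*R2:  [ 0  0  2  6 ]
Row echelon form:
[ -6  -3  -4  |  12 ]
[  0   2   3  |   1 ]
[  0   0   2  |   6 ]
Back-substitution:
x_3 = (6) / 2 = 3
x_2 = (1 - (3)*(3)) / 2 = -4
x_1 = (12 - (-3)*(-4) - (-4)*(3)) / -6 = -2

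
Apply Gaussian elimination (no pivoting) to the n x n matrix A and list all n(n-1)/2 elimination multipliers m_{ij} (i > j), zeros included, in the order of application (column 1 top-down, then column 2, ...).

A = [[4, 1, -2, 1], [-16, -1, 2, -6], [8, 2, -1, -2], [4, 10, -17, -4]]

multipliers: -4, 2, 1, 0, 3, 1

Forward elimination:
R2 <- R2 - (-4)*R1:  [  0   3  -6  -2 ]
R3 <- R3 - (2)*R1:  [  0   0   3  -4 ]
R4 <- R4 - (1)*R1:  [   0    9  -15   -5 ]
R3: entry in column 2 is already 0 -> m_{32} = 0 (no row operation needed)
R4 <- R4 - (3)*R2:  [ 0  0  3  1 ]
R4 <- R4 - (1)*R3:  [ 0  0  0  5 ]
Multipliers (in order of application): m_{21} = -4, m_{31} = 2, m_{41} = 1, m_{32} = 0, m_{42} = 3, m_{43} = 1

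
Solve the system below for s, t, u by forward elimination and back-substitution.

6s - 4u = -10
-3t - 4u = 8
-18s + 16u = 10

Forward elimination on [A|b]:
R3 <- R3 - (-3)*R1:  [   0    0    4  -20 ]
Row echelon form:
[ 6   0  -4  |  -10 ]
[ 0  -3  -4  |    8 ]
[ 0   0   4  |  -20 ]
Back-substitution:
u = (-20) / 4 = -5
t = (8 - (-4)*(-5)) / -3 = 4
s = (-10 - (-4)*(-5)) / 6 = -5

(-5, 4, -5)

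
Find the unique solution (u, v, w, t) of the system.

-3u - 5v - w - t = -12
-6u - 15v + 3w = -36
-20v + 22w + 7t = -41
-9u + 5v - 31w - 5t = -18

(-5, 5, 3, -1)

Forward elimination on [A|b]:
R2 <- R2 - (2)*R1:  [   0   -5    5    2  -12 ]
R4 <- R4 - (3)*R1:  [   0   20  -28   -2   18 ]
R3 <- R3 - (4)*R2:  [  0   0   2  -1   7 ]
R4 <- R4 - (-4)*R2:  [   0    0   -8    6  -30 ]
R4 <- R4 - (-4)*R3:  [  0   0   0   2  -2 ]
Row echelon form:
[ -3  -5  -1  -1  |  -12 ]
[  0  -5   5   2  |  -12 ]
[  0   0   2  -1  |    7 ]
[  0   0   0   2  |   -2 ]
Back-substitution:
t = (-2) / 2 = -1
w = (7 - (-1)*(-1)) / 2 = 3
v = (-12 - (5)*(3) - (2)*(-1)) / -5 = 5
u = (-12 - (-5)*(5) - (-1)*(3) - (-1)*(-1)) / -3 = -5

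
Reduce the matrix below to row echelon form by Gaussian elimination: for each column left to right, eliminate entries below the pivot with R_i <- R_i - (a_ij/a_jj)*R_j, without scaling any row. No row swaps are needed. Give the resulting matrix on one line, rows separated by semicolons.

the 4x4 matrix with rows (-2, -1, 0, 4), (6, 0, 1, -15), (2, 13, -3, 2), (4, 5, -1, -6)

Forward elimination:
R2 <- R2 - (-3)*R1:  [  0  -3   1  -3 ]
R3 <- R3 - (-1)*R1:  [  0  12  -3   6 ]
R4 <- R4 - (-2)*R1:  [  0   3  -1   2 ]
R3 <- R3 - (-4)*R2:  [  0   0   1  -6 ]
R4 <- R4 - (-1)*R2:  [  0   0   0  -1 ]
Row echelon form:
[ -2  -1  0   4 ]
[  0  -3  1  -3 ]
[  0   0  1  -6 ]
[  0   0  0  -1 ]

REF = [-2 -1 0 4; 0 -3 1 -3; 0 0 1 -6; 0 0 0 -1]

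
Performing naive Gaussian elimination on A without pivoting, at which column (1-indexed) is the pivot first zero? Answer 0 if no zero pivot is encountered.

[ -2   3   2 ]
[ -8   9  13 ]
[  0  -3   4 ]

first zero-pivot column = 0

Naive forward elimination:
R2 <- R2 - (4)*R1:  [  0  -3   5 ]
R3 <- R3 - (1)*R2:  [  0   0  -1 ]
All pivots nonzero; naive elimination completes without hitting a zero pivot.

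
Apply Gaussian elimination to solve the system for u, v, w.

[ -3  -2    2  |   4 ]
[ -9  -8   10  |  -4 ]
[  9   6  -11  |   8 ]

(-4, 0, -4)

Forward elimination on [A|b]:
R2 <- R2 - (3)*R1:  [   0   -2    4  -16 ]
R3 <- R3 - (-3)*R1:  [  0   0  -5  20 ]
Row echelon form:
[ -3  -2   2  |    4 ]
[  0  -2   4  |  -16 ]
[  0   0  -5  |   20 ]
Back-substitution:
w = (20) / -5 = -4
v = (-16 - (4)*(-4)) / -2 = 0
u = (4 - (-2)*(0) - (2)*(-4)) / -3 = -4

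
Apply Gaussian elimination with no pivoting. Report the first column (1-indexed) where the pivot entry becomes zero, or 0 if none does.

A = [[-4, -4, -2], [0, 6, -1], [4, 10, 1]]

Naive forward elimination:
R3 <- R3 - (-1)*R1:  [  0   6  -1 ]
R3 <- R3 - (1)*R2:  [ 0  0  0 ]
Matrix at this point:
[ -4  -4  -2 ]
[  0   6  -1 ]
[  0   0   0 ]
Pivot entry (3,3) in the last row is zero and there are no rows below to swap with -> zero pivot in column 3 (A is singular).

first zero-pivot column = 3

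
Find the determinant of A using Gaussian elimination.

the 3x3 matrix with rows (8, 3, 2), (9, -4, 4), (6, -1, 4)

det(A) = -102

Forward elimination:
R2 <- R2 - (9/8)*R1:  [     0  -59/8    7/4 ]
R3 <- R3 - (3/4)*R1:  [     0  -13/4    5/2 ]
R3 <- R3 - (26/59)*R2:  [      0       0  102/59 ]
Upper-triangular form:
[ 8      3       2 ]
[ 0  -59/8     7/4 ]
[ 0      0  102/59 ]
det(A) = (-1)^0 * (8) * (-59/8) * (102/59) = -102  (0 row swaps -> sign +1)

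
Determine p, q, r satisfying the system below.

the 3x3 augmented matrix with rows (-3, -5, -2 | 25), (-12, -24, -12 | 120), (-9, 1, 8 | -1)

Forward elimination on [A|b]:
R2 <- R2 - (4)*R1:  [  0  -4  -4  20 ]
R3 <- R3 - (3)*R1:  [   0   16   14  -76 ]
R3 <- R3 - (-4)*R2:  [  0   0  -2   4 ]
Row echelon form:
[ -3  -5  -2  |  25 ]
[  0  -4  -4  |  20 ]
[  0   0  -2  |   4 ]
Back-substitution:
r = (4) / -2 = -2
q = (20 - (-4)*(-2)) / -4 = -3
p = (25 - (-5)*(-3) - (-2)*(-2)) / -3 = -2

(-2, -3, -2)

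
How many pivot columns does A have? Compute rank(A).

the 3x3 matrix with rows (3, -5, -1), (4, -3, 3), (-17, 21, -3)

Row reduction:
R2 <- R2 - (4/3)*R1:  [    0  11/3  13/3 ]
R3 <- R3 - (-17/3)*R1:  [     0  -22/3  -26/3 ]
R3 <- R3 - (-2)*R2:  [ 0  0  0 ]
Row echelon form:
[ 3    -5    -1 ]
[ 0  11/3  13/3 ]
[ 0     0     0 ]
Nonzero rows / pivot columns: 2

rank(A) = 2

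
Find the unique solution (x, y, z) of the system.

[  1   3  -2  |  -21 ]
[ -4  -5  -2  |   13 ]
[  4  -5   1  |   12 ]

(-2, -3, 5)

Forward elimination on [A|b]:
R2 <- R2 - (-4)*R1:  [   0    7  -10  -71 ]
R3 <- R3 - (4)*R1:  [   0  -17    9   96 ]
R3 <- R3 - (-17/7)*R2:  [      0       0  -107/7  -535/7 ]
Row echelon form:
[ 1  3      -2  |     -21 ]
[ 0  7     -10  |     -71 ]
[ 0  0  -107/7  |  -535/7 ]
Back-substitution:
z = (-535/7) / (-107/7) = 5
y = (-71 - (-10)*(5)) / 7 = -3
x = (-21 - (3)*(-3) - (-2)*(5)) / 1 = -2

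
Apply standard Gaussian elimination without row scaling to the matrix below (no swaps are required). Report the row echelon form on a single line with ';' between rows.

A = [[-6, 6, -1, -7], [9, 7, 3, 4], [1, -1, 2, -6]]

Forward elimination:
R2 <- R2 - (-3/2)*R1:  [     0     16    3/2  -13/2 ]
R3 <- R3 - (-1/6)*R1:  [     0      0   11/6  -43/6 ]
Row echelon form:
[ -6   6    -1     -7 ]
[  0  16   3/2  -13/2 ]
[  0   0  11/6  -43/6 ]

REF = [-6 6 -1 -7; 0 16 3/2 -13/2; 0 0 11/6 -43/6]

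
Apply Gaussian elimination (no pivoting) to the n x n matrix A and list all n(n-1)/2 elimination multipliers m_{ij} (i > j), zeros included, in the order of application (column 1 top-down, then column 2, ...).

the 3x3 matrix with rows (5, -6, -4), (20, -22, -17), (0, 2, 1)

multipliers: 4, 0, 1

Forward elimination:
R2 <- R2 - (4)*R1:  [  0   2  -1 ]
R3: entry in column 1 is already 0 -> m_{31} = 0 (no row operation needed)
R3 <- R3 - (1)*R2:  [ 0  0  2 ]
Multipliers (in order of application): m_{21} = 4, m_{31} = 0, m_{32} = 1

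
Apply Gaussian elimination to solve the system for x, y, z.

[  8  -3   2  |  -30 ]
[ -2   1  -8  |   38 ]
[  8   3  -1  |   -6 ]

(-2, 2, -4)

Forward elimination on [A|b]:
R2 <- R2 - (-1/4)*R1:  [     0    1/4  -15/2   61/2 ]
R3 <- R3 - (1)*R1:  [  0   6  -3  24 ]
R3 <- R3 - (24)*R2:  [    0     0   177  -708 ]
Row echelon form:
[ 8   -3      2  |   -30 ]
[ 0  1/4  -15/2  |  61/2 ]
[ 0    0    177  |  -708 ]
Back-substitution:
z = (-708) / 177 = -4
y = (61/2 - (-15/2)*(-4)) / (1/4) = 2
x = (-30 - (-3)*(2) - (2)*(-4)) / 8 = -2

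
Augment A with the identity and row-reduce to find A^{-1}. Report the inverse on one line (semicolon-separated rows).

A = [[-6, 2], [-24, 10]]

inverse = [-5/6 1/6; -2 1/2]

Gauss-Jordan on [A | I]:
R1 <- (1/-6)*R1:  [    1  -1/3  |  -1/6     0 ]
R2 <- R2 - (-24)*R1:  [  0   2  |  -4   1 ]
R2 <- (1/2)*R2:  [   0    1  |   -2  1/2 ]
R1 <- R1 - (-1/3)*R2:  [    1     0  |  -5/6   1/6 ]
Right block of [I | A^{-1}] is the inverse:
[ -5/6  1/6 ]
[   -2  1/2 ]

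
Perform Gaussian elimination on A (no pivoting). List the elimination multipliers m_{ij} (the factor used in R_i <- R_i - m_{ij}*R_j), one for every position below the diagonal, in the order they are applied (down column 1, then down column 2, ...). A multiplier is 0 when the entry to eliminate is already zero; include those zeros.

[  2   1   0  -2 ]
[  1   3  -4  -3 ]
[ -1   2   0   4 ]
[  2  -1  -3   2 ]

multipliers: 1/2, -1/2, 1, 1, -4/5, -31/20

Forward elimination:
R2 <- R2 - (1/2)*R1:  [   0  5/2   -4   -2 ]
R3 <- R3 - (-1/2)*R1:  [   0  5/2    0    3 ]
R4 <- R4 - (1)*R1:  [  0  -2  -3   4 ]
R3 <- R3 - (1)*R2:  [ 0  0  4  5 ]
R4 <- R4 - (-4/5)*R2:  [     0      0  -31/5   12/5 ]
R4 <- R4 - (-31/20)*R3:  [      0       0       0  203/20 ]
Multipliers (in order of application): m_{21} = 1/2, m_{31} = -1/2, m_{41} = 1, m_{32} = 1, m_{42} = -4/5, m_{43} = -31/20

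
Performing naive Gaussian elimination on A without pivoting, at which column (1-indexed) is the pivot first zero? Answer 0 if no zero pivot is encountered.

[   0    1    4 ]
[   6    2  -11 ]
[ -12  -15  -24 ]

Naive forward elimination:
Pivot entry (1,1) is zero but row 2 has 6 in column 1 -> naive elimination stops; a row interchange (e.g. R1 <-> R2) would be required here.

first zero-pivot column = 1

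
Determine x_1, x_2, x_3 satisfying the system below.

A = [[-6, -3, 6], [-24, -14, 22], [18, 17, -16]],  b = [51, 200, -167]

Forward elimination on [A|b]:
R2 <- R2 - (4)*R1:  [  0  -2  -2  -4 ]
R3 <- R3 - (-3)*R1:  [   0    8    2  -14 ]
R3 <- R3 - (-4)*R2:  [   0    0   -6  -30 ]
Row echelon form:
[ -6  -3   6  |   51 ]
[  0  -2  -2  |   -4 ]
[  0   0  -6  |  -30 ]
Back-substitution:
x_3 = (-30) / -6 = 5
x_2 = (-4 - (-2)*(5)) / -2 = -3
x_1 = (51 - (-3)*(-3) - (6)*(5)) / -6 = -2

(-2, -3, 5)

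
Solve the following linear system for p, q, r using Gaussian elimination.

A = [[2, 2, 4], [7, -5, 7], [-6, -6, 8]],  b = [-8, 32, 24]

Forward elimination on [A|b]:
R2 <- R2 - (7/2)*R1:  [   0  -12   -7   60 ]
R3 <- R3 - (-3)*R1:  [  0   0  20   0 ]
Row echelon form:
[ 2    2   4  |  -8 ]
[ 0  -12  -7  |  60 ]
[ 0    0  20  |   0 ]
Back-substitution:
r = (0) / 20 = 0
q = (60 - (-7)*(0)) / -12 = -5
p = (-8 - (2)*(-5) - (4)*(0)) / 2 = 1

(1, -5, 0)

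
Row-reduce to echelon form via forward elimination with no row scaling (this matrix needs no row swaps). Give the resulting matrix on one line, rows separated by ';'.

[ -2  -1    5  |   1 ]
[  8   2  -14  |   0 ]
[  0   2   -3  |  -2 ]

REF = [-2 -1 5 1; 0 -2 6 4; 0 0 3 2]

Forward elimination:
R2 <- R2 - (-4)*R1:  [  0  -2   6   4 ]
R3 <- R3 - (-1)*R2:  [ 0  0  3  2 ]
Row echelon form:
[ -2  -1  5  |  1 ]
[  0  -2  6  |  4 ]
[  0   0  3  |  2 ]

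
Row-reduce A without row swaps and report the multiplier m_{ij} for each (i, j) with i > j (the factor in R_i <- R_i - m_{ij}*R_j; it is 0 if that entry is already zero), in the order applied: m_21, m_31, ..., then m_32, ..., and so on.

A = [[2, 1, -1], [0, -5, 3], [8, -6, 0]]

Forward elimination:
R2: entry in column 1 is already 0 -> m_{21} = 0 (no row operation needed)
R3 <- R3 - (4)*R1:  [   0  -10    4 ]
R3 <- R3 - (2)*R2:  [  0   0  -2 ]
Multipliers (in order of application): m_{21} = 0, m_{31} = 4, m_{32} = 2

multipliers: 0, 4, 2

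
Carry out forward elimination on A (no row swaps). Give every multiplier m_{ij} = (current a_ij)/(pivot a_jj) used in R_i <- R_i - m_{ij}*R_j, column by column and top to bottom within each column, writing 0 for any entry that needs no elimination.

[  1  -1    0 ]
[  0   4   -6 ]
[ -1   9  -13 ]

Forward elimination:
R2: entry in column 1 is already 0 -> m_{21} = 0 (no row operation needed)
R3 <- R3 - (-1)*R1:  [   0    8  -13 ]
R3 <- R3 - (2)*R2:  [  0   0  -1 ]
Multipliers (in order of application): m_{21} = 0, m_{31} = -1, m_{32} = 2

multipliers: 0, -1, 2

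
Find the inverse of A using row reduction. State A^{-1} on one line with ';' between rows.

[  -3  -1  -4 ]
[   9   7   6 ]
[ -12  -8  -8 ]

inverse = [1/3 -1 -11/12; 0 1 3/4; -1/2 1/2 1/2]

Gauss-Jordan on [A | I]:
R1 <- (1/-3)*R1:  [    1   1/3   4/3  |  -1/3     0     0 ]
R2 <- R2 - (9)*R1:  [  0   4  -6  |   3   1   0 ]
R3 <- R3 - (-12)*R1:  [  0  -4   8  |  -4   0   1 ]
R2 <- (1/4)*R2:  [    0     1  -3/2  |   3/4   1/4     0 ]
R1 <- R1 - (1/3)*R2:  [     1      0   11/6  |  -7/12  -1/12      0 ]
R3 <- R3 - (-4)*R2:  [  0   0   2  |  -1   1   1 ]
R3 <- (1/2)*R3:  [    0     0     1  |  -1/2   1/2   1/2 ]
R1 <- R1 - (11/6)*R3:  [      1       0       0  |     1/3      -1  -11/12 ]
R2 <- R2 - (-3/2)*R3:  [   0    1    0  |    0    1  3/4 ]
Right block of [I | A^{-1}] is the inverse:
[  1/3   -1  -11/12 ]
[    0    1     3/4 ]
[ -1/2  1/2     1/2 ]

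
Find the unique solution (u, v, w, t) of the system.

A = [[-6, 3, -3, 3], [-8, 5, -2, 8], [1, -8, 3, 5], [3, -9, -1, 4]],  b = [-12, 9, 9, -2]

Forward elimination on [A|b]:
R2 <- R2 - (4/3)*R1:  [  0   1   2   4  25 ]
R3 <- R3 - (-1/6)*R1:  [     0  -15/2    5/2   11/2      7 ]
R4 <- R4 - (-1/2)*R1:  [     0  -15/2   -5/2   11/2     -8 ]
R3 <- R3 - (-15/2)*R2:  [     0      0   35/2   71/2  389/2 ]
R4 <- R4 - (-15/2)*R2:  [     0      0   25/2   71/2  359/2 ]
R4 <- R4 - (5/7)*R3:  [     0      0      0   71/7  284/7 ]
Row echelon form:
[ -6  3    -3     3  |    -12 ]
[  0  1     2     4  |     25 ]
[  0  0  35/2  71/2  |  389/2 ]
[  0  0     0  71/7  |  284/7 ]
Back-substitution:
t = (284/7) / (71/7) = 4
w = (389/2 - (71/2)*(4)) / (35/2) = 3
v = (25 - (2)*(3) - (4)*(4)) / 1 = 3
u = (-12 - (3)*(3) - (-3)*(3) - (3)*(4)) / -6 = 4

(4, 3, 3, 4)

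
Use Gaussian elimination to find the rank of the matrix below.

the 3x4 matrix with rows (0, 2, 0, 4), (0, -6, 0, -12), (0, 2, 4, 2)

Row reduction:
R2 <- R2 - (-3)*R1:  [ 0  0  0  0 ]
R3 <- R3 - (1)*R1:  [  0   0   4  -2 ]
R2 <-> R3   (pivot in column 3 was zero)
[ 0  2  0   4 ]
[ 0  0  4  -2 ]
[ 0  0  0   0 ]
Row echelon form:
[ 0  2  0   4 ]
[ 0  0  4  -2 ]
[ 0  0  0   0 ]
Nonzero rows / pivot columns: 2

rank(A) = 2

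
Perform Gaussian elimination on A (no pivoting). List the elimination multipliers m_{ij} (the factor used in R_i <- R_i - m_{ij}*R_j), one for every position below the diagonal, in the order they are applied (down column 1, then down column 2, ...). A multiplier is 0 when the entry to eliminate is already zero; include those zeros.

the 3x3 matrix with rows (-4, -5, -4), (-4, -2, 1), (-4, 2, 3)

multipliers: 1, 1, 7/3

Forward elimination:
R2 <- R2 - (1)*R1:  [ 0  3  5 ]
R3 <- R3 - (1)*R1:  [ 0  7  7 ]
R3 <- R3 - (7/3)*R2:  [     0      0  -14/3 ]
Multipliers (in order of application): m_{21} = 1, m_{31} = 1, m_{32} = 7/3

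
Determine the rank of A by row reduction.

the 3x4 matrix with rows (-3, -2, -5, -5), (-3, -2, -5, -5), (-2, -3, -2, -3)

Row reduction:
R2 <- R2 - (1)*R1:  [ 0  0  0  0 ]
R3 <- R3 - (2/3)*R1:  [    0  -5/3   4/3   1/3 ]
R2 <-> R3   (pivot in column 2 was zero)
[ -3    -2   -5   -5 ]
[  0  -5/3  4/3  1/3 ]
[  0     0    0    0 ]
Row echelon form:
[ -3    -2   -5   -5 ]
[  0  -5/3  4/3  1/3 ]
[  0     0    0    0 ]
Nonzero rows / pivot columns: 2

rank(A) = 2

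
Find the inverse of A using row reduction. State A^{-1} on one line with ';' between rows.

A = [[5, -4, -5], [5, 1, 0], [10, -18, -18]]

inverse = [-9/25 9/25 1/10; 9/5 -4/5 -1/2; -2 1 1/2]

Gauss-Jordan on [A | I]:
R1 <- (1/5)*R1:  [    1  -4/5    -1  |   1/5     0     0 ]
R2 <- R2 - (5)*R1:  [  0   5   5  |  -1   1   0 ]
R3 <- R3 - (10)*R1:  [   0  -10   -8  |   -2    0    1 ]
R2 <- (1/5)*R2:  [    0     1     1  |  -1/5   1/5     0 ]
R1 <- R1 - (-4/5)*R2:  [    1     0  -1/5  |  1/25  4/25     0 ]
R3 <- R3 - (-10)*R2:  [  0   0   2  |  -4   2   1 ]
R3 <- (1/2)*R3:  [   0    0    1  |   -2    1  1/2 ]
R1 <- R1 - (-1/5)*R3:  [     1      0      0  |  -9/25   9/25   1/10 ]
R2 <- R2 - (1)*R3:  [    0     1     0  |   9/5  -4/5  -1/2 ]
Right block of [I | A^{-1}] is the inverse:
[ -9/25  9/25  1/10 ]
[   9/5  -4/5  -1/2 ]
[    -2     1   1/2 ]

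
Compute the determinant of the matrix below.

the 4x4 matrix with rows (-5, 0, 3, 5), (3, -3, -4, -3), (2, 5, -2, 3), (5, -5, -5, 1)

Forward elimination:
R2 <- R2 - (-3/5)*R1:  [     0     -3  -11/5      0 ]
R3 <- R3 - (-2/5)*R1:  [    0     5  -4/5     5 ]
R4 <- R4 - (-1)*R1:  [  0  -5  -2   6 ]
R3 <- R3 - (-5/3)*R2:  [      0       0  -67/15       5 ]
R4 <- R4 - (5/3)*R2:  [   0    0  5/3    6 ]
R4 <- R4 - (-25/67)*R3:  [      0       0       0  527/67 ]
Upper-triangular form:
[ -5   0       3       5 ]
[  0  -3   -11/5       0 ]
[  0   0  -67/15       5 ]
[  0   0       0  527/67 ]
det(A) = (-1)^0 * (-5) * (-3) * (-67/15) * (527/67) = -527  (0 row swaps -> sign +1)

det(A) = -527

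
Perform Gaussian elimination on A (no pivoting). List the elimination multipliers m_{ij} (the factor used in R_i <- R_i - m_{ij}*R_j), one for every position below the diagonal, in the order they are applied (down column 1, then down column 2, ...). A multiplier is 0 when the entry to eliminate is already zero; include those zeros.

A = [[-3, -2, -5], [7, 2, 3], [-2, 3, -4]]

multipliers: -7/3, 2/3, -13/8

Forward elimination:
R2 <- R2 - (-7/3)*R1:  [     0   -8/3  -26/3 ]
R3 <- R3 - (2/3)*R1:  [    0  13/3  -2/3 ]
R3 <- R3 - (-13/8)*R2:  [     0      0  -59/4 ]
Multipliers (in order of application): m_{21} = -7/3, m_{31} = 2/3, m_{32} = -13/8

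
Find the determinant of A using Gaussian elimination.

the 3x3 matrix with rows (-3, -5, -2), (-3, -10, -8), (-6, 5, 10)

det(A) = -60

Forward elimination:
R2 <- R2 - (1)*R1:  [  0  -5  -6 ]
R3 <- R3 - (2)*R1:  [  0  15  14 ]
R3 <- R3 - (-3)*R2:  [  0   0  -4 ]
Upper-triangular form:
[ -3  -5  -2 ]
[  0  -5  -6 ]
[  0   0  -4 ]
det(A) = (-1)^0 * (-3) * (-5) * (-4) = -60  (0 row swaps -> sign +1)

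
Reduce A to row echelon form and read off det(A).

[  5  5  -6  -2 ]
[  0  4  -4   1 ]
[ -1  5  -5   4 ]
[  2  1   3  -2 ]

Forward elimination:
R3 <- R3 - (-1/5)*R1:  [     0      6  -31/5   18/5 ]
R4 <- R4 - (2/5)*R1:  [    0    -1  27/5  -6/5 ]
R3 <- R3 - (3/2)*R2:  [     0      0   -1/5  21/10 ]
R4 <- R4 - (-1/4)*R2:  [      0       0    22/5  -19/20 ]
R4 <- R4 - (-22)*R3:  [     0      0      0  181/4 ]
Upper-triangular form:
[ 5  5    -6     -2 ]
[ 0  4    -4      1 ]
[ 0  0  -1/5  21/10 ]
[ 0  0     0  181/4 ]
det(A) = (-1)^0 * (5) * (4) * (-1/5) * (181/4) = -181  (0 row swaps -> sign +1)

det(A) = -181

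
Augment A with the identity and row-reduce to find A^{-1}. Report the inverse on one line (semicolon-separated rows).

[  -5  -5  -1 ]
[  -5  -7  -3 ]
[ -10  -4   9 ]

inverse = [-3/2 49/50 4/25; 3/2 -11/10 -1/5; -1 3/5 1/5]

Gauss-Jordan on [A | I]:
R1 <- (1/-5)*R1:  [    1     1   1/5  |  -1/5     0     0 ]
R2 <- R2 - (-5)*R1:  [  0  -2  -2  |  -1   1   0 ]
R3 <- R3 - (-10)*R1:  [  0   6  11  |  -2   0   1 ]
R2 <- (1/-2)*R2:  [    0     1     1  |   1/2  -1/2     0 ]
R1 <- R1 - (1)*R2:  [     1      0   -4/5  |  -7/10    1/2      0 ]
R3 <- R3 - (6)*R2:  [  0   0   5  |  -5   3   1 ]
R3 <- (1/5)*R3:  [   0    0    1  |   -1  3/5  1/5 ]
R1 <- R1 - (-4/5)*R3:  [     1      0      0  |   -3/2  49/50   4/25 ]
R2 <- R2 - (1)*R3:  [      0       1       0  |     3/2  -11/10    -1/5 ]
Right block of [I | A^{-1}] is the inverse:
[ -3/2   49/50  4/25 ]
[  3/2  -11/10  -1/5 ]
[   -1     3/5   1/5 ]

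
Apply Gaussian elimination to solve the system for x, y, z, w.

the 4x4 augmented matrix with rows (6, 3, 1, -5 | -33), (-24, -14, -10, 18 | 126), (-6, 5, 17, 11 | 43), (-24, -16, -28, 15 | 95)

Forward elimination on [A|b]:
R2 <- R2 - (-4)*R1:  [  0  -2  -6  -2  -6 ]
R3 <- R3 - (-1)*R1:  [  0   8  18   6  10 ]
R4 <- R4 - (-4)*R1:  [   0   -4  -24   -5  -37 ]
R3 <- R3 - (-4)*R2:  [   0    0   -6   -2  -14 ]
R4 <- R4 - (2)*R2:  [   0    0  -12   -1  -25 ]
R4 <- R4 - (2)*R3:  [ 0  0  0  3  3 ]
Row echelon form:
[ 6   3   1  -5  |  -33 ]
[ 0  -2  -6  -2  |   -6 ]
[ 0   0  -6  -2  |  -14 ]
[ 0   0   0   3  |    3 ]
Back-substitution:
w = (3) / 3 = 1
z = (-14 - (-2)*(1)) / -6 = 2
y = (-6 - (-6)*(2) - (-2)*(1)) / -2 = -4
x = (-33 - (3)*(-4) - (1)*(2) - (-5)*(1)) / 6 = -3

(-3, -4, 2, 1)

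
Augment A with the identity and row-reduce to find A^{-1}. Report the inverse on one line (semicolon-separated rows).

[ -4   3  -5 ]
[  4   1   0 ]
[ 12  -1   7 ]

inverse = [-7/32 1/2 -5/32; 7/8 -1 5/8; 1/2 -1 1/2]

Gauss-Jordan on [A | I]:
R1 <- (1/-4)*R1:  [    1  -3/4   5/4  |  -1/4     0     0 ]
R2 <- R2 - (4)*R1:  [  0   4  -5  |   1   1   0 ]
R3 <- R3 - (12)*R1:  [  0   8  -8  |   3   0   1 ]
R2 <- (1/4)*R2:  [    0     1  -5/4  |   1/4   1/4     0 ]
R1 <- R1 - (-3/4)*R2:  [     1      0   5/16  |  -1/16   3/16      0 ]
R3 <- R3 - (8)*R2:  [  0   0   2  |   1  -2   1 ]
R3 <- (1/2)*R3:  [   0    0    1  |  1/2   -1  1/2 ]
R1 <- R1 - (5/16)*R3:  [     1      0      0  |  -7/32    1/2  -5/32 ]
R2 <- R2 - (-5/4)*R3:  [   0    1    0  |  7/8   -1  5/8 ]
Right block of [I | A^{-1}] is the inverse:
[ -7/32  1/2  -5/32 ]
[   7/8   -1    5/8 ]
[   1/2   -1    1/2 ]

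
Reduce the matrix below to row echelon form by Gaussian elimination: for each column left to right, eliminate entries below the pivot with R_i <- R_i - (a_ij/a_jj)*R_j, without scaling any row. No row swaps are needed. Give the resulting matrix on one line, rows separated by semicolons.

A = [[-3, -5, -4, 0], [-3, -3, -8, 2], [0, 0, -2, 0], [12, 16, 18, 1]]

REF = [-3 -5 -4 0; 0 2 -4 2; 0 0 -2 0; 0 0 0 5]

Forward elimination:
R2 <- R2 - (1)*R1:  [  0   2  -4   2 ]
R4 <- R4 - (-4)*R1:  [  0  -4   2   1 ]
R4 <- R4 - (-2)*R2:  [  0   0  -6   5 ]
R4 <- R4 - (3)*R3:  [ 0  0  0  5 ]
Row echelon form:
[ -3  -5  -4  0 ]
[  0   2  -4  2 ]
[  0   0  -2  0 ]
[  0   0   0  5 ]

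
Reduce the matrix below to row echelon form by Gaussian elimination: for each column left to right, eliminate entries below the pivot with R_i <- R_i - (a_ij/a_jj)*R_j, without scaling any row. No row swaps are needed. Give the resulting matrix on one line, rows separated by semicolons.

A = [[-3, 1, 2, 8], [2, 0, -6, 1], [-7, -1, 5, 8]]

Forward elimination:
R2 <- R2 - (-2/3)*R1:  [     0    2/3  -14/3   19/3 ]
R3 <- R3 - (7/3)*R1:  [     0  -10/3    1/3  -32/3 ]
R3 <- R3 - (-5)*R2:  [   0    0  -23   21 ]
Row echelon form:
[ -3    1      2     8 ]
[  0  2/3  -14/3  19/3 ]
[  0    0    -23    21 ]

REF = [-3 1 2 8; 0 2/3 -14/3 19/3; 0 0 -23 21]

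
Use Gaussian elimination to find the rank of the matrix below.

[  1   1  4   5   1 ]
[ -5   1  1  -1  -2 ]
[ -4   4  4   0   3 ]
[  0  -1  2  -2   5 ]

Row reduction:
R2 <- R2 - (-5)*R1:  [  0   6  21  24   3 ]
R3 <- R3 - (-4)*R1:  [  0   8  20  20   7 ]
R3 <- R3 - (4/3)*R2:  [   0    0   -8  -12    3 ]
R4 <- R4 - (-1/6)*R2:  [    0     0  11/2     2  11/2 ]
R4 <- R4 - (-11/16)*R3:  [      0       0       0   -25/4  121/16 ]
Row echelon form:
[ 1  1   4      5       1 ]
[ 0  6  21     24       3 ]
[ 0  0  -8    -12       3 ]
[ 0  0   0  -25/4  121/16 ]
Nonzero rows / pivot columns: 4

rank(A) = 4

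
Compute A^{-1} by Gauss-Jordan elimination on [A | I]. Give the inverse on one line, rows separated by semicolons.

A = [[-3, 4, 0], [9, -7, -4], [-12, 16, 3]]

Gauss-Jordan on [A | I]:
R1 <- (1/-3)*R1:  [    1  -4/3     0  |  -1/3     0     0 ]
R2 <- R2 - (9)*R1:  [  0   5  -4  |   3   1   0 ]
R3 <- R3 - (-12)*R1:  [  0   0   3  |  -4   0   1 ]
R2 <- (1/5)*R2:  [    0     1  -4/5  |   3/5   1/5     0 ]
R1 <- R1 - (-4/3)*R2:  [      1       0  -16/15  |    7/15    4/15       0 ]
R3 <- (1/3)*R3:  [    0     0     1  |  -4/3     0   1/3 ]
R1 <- R1 - (-16/15)*R3:  [      1       0       0  |  -43/45    4/15   16/45 ]
R2 <- R2 - (-4/5)*R3:  [     0      1      0  |  -7/15    1/5   4/15 ]
Right block of [I | A^{-1}] is the inverse:
[ -43/45  4/15  16/45 ]
[  -7/15   1/5   4/15 ]
[   -4/3     0    1/3 ]

inverse = [-43/45 4/15 16/45; -7/15 1/5 4/15; -4/3 0 1/3]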